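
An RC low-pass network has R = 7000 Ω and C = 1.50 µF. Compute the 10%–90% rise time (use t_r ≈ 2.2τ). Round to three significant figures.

t_r ≈ 0.0231 s

τ = RC = 7000 × 1.50 µF = 0.0105 s.
t_r ≈ 2.2τ = 0.0231 s.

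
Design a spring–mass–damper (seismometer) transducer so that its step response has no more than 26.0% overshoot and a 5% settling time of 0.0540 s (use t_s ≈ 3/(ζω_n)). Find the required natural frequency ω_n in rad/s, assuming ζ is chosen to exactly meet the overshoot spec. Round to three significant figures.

ω_n ≈ 141 rad/s

ζ = −ln(OS)/√(π² + (ln OS)²). With OS = 0.260, ln OS = −1.347 and ζ = 1.347/3.418 = 0.394.
Then ω_n = 3/(ζ t_s) = 3/(0.394 × 0.0540) = 141 rad/s.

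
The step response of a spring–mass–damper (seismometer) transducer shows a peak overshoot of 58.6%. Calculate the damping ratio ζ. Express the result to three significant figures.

ζ ≈ 0.168

From %OS = 100·exp(−πζ/√(1−ζ²)), invert to get ζ = −ln(OS)/√(π² + ln²(OS)) with OS = 0.586.
−ln 0.586 = 0.5344, so ζ = 0.5344/√(π² + 0.2856) = 0.168.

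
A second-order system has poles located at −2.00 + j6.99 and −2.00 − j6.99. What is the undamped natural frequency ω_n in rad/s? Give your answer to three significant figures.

ω_n ≈ 7.27 rad/s

The poles are at −σ ± jω_d with σ = 2.00 and ω_d = 6.99, so ω_n = √(σ²+ω_d²) = 7.27 rad/s and ζ = σ/ω_n = 0.275.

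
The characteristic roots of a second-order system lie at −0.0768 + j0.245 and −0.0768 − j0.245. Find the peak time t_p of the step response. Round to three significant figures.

t_p = π/ω_d with ω_d = 0.245 (the imaginary part), so t_p = 12.8 s.

t_p ≈ 12.8 s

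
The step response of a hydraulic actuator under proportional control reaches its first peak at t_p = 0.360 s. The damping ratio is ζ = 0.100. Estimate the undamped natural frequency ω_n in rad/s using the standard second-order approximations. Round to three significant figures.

ω_n ≈ 8.77 rad/s

Peak time t_p = π/ω_d, so ω_d = π/t_p = π/0.360 = 8.73 rad/s.
ω_n = ω_d/√(1−ζ²) = 8.73/√0.990 = 8.77 rad/s.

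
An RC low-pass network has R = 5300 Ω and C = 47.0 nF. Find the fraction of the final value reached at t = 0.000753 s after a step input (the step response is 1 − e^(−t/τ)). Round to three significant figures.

τ = RC = 5300 × 47.0 nF = 0.000249 s.
y(t)/y_∞ = 1 − e^(−t/τ) = 1 − e^(−0.000753/0.000249) = 1 − e^(−3.02) = 0.951.

y/y_∞ ≈ 0.951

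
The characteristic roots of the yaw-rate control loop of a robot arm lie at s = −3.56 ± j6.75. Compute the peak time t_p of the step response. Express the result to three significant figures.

t_p = π/ω_d with ω_d = 6.75 (the imaginary part), so t_p = 0.465 s.

t_p ≈ 0.465 s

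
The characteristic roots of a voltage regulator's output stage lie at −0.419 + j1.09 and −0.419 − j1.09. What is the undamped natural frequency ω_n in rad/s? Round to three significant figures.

ω_n ≈ 1.17 rad/s

The poles are at −σ ± jω_d with σ = 0.419 and ω_d = 1.09, so ω_n = √(σ²+ω_d²) = 1.17 rad/s and ζ = σ/ω_n = 0.359.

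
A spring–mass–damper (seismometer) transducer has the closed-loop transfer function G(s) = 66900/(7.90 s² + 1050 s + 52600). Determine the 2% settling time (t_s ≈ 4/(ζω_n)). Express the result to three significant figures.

t_s ≈ 0.0602 s

Dividing through by 7.90: denominator becomes s² + 132.9 s + 6658.
So ω_n = √6658 = 81.6 rad/s and ζ = 132.9/(2·81.6) = 0.814.
t_s ≈ 4/(ζω_n) = 0.0602 s.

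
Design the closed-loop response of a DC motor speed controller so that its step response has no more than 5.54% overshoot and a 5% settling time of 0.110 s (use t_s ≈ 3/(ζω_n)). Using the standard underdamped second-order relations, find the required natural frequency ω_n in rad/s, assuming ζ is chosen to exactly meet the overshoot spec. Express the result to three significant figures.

ω_n ≈ 40.3 rad/s

From %OS = 100·exp(−πζ/√(1−ζ²)), invert to get ζ = −ln(OS)/√(π² + ln²(OS)) with OS = 0.0554.
−ln 0.0554 = 2.893, so ζ = 2.893/√(π² + 8.370) = 0.677.
Then ω_n = 3/(ζ t_s) = 3/(0.677 × 0.110) = 40.3 rad/s.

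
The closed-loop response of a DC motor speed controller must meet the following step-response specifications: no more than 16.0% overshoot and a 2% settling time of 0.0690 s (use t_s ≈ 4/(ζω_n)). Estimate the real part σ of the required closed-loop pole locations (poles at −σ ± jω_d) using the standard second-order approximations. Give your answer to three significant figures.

The settling-time spec alone fixes σ = ζω_n = 4/t_s = 4/0.0690 = 58.0.
(Overshoot then fixes ζ = 0.504 and hence ω_d = σ·√(1−ζ²)/ζ = 99.4 rad/s.)

σ ≈ 58.0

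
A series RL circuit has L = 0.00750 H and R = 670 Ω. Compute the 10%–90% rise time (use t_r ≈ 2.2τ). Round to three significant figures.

τ = L/R = 0.00750/670 = 0.0000112 s.
t_r ≈ 2.2τ = 0.0000246 s.

t_r ≈ 0.0000246 s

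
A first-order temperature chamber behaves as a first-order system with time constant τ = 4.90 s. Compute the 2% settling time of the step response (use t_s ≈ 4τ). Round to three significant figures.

t_s ≈ 19.6 s

t_s ≈ 4τ = 19.6 s.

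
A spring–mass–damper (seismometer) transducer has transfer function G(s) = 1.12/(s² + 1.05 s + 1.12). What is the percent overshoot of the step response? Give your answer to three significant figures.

%OS ≈ 16.6%

ω_n = √1.12 = 1.06 rad/s; ζ = 1.05/(2·1.06) = 0.496.
Overshoot: exp(−π·0.496/√(1−0.496²)) = 0.166, i.e. 16.6%.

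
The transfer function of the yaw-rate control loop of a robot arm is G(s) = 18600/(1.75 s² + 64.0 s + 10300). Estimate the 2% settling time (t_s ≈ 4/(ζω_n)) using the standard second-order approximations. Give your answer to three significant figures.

Dividing through by 1.75: denominator becomes s² + 36.57 s + 5886.
So ω_n = √5886 = 76.7 rad/s and ζ = 36.57/(2·76.7) = 0.238.
t_s ≈ 4/(ζω_n) = 0.219 s.

t_s ≈ 0.219 s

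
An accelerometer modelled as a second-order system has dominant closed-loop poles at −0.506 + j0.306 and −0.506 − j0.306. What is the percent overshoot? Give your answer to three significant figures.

%OS ≈ 0.554%

The poles are at −σ ± jω_d with σ = 0.506 and ω_d = 0.306, so ω_n = √(σ²+ω_d²) = 0.591 rad/s and ζ = σ/ω_n = 0.856.
%OS = 100·exp(−πζ/√(1−ζ²)) = 0.554%.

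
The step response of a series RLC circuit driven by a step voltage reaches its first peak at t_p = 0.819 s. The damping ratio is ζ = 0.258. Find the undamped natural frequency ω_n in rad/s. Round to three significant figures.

Peak time t_p = π/ω_d, so ω_d = π/t_p = π/0.819 = 3.84 rad/s.
ω_n = ω_d/√(1−ζ²) = 3.84/√0.933 = 3.97 rad/s.

ω_n ≈ 3.97 rad/s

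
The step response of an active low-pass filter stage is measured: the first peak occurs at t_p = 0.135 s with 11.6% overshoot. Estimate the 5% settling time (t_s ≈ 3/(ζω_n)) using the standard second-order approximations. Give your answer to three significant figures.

t_s ≈ 0.188 s

ζ from %OS: ζ = |ln 0.116|/√(π²+ln²0.116) = 0.566.
t_p = π/ω_d ⇒ ω_d = 23.3 rad/s; then ω_n = ω_d/√(1−ζ²) = 28.2 rad/s.
t_s ≈ 3/(ζω_n) = 3/(0.566·28.2) = 0.188 s.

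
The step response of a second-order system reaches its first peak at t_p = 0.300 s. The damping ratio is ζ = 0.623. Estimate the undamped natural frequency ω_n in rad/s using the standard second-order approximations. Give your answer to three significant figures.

Peak time t_p = π/ω_d, so ω_d = π/t_p = π/0.300 = 10.5 rad/s.
ω_n = ω_d/√(1−ζ²) = 10.5/√0.612 = 13.4 rad/s.

ω_n ≈ 13.4 rad/s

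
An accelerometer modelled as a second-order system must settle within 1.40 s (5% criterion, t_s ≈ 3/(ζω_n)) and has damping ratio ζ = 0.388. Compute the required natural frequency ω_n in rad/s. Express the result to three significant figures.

Rearranging t_s ≈ 3/(ζω_n) gives ω_n = 3/(ζ·t_s) = 3/(0.388 × 1.40) = 5.52 rad/s.

ω_n ≈ 5.52 rad/s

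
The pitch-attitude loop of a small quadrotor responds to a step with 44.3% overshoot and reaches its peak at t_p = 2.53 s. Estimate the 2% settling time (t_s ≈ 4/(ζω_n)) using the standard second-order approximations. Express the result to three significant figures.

ζ from %OS: ζ = |ln 0.443|/√(π²+ln²0.443) = 0.251.
t_p = π/ω_d ⇒ ω_d = 1.24 rad/s; then ω_n = ω_d/√(1−ζ²) = 1.28 rad/s.
t_s ≈ 4/(ζω_n) = 4/(0.251·1.28) = 12.4 s.

t_s ≈ 12.4 s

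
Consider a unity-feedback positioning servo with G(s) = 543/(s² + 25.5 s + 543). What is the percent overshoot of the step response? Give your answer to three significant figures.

ω_n = √543 = 23.3 rad/s; ζ = 25.5/(2·23.3) = 0.547.
Overshoot: exp(−π·0.547/√(1−0.547²)) = 0.128, i.e. 12.8%.

%OS ≈ 12.8%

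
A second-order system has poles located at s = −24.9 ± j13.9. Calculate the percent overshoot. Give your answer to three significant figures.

The poles are at −σ ± jω_d with σ = 24.9 and ω_d = 13.9, so ω_n = √(σ²+ω_d²) = 28.5 rad/s and ζ = σ/ω_n = 0.873.
Overshoot: exp(−π·0.873/√(1−0.873²)) = 0.00360, i.e. 0.360%.

%OS ≈ 0.360%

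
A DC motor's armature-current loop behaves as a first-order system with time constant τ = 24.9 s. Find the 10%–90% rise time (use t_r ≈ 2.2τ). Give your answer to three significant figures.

t_r ≈ 2.2τ = 54.8 s.

t_r ≈ 54.8 s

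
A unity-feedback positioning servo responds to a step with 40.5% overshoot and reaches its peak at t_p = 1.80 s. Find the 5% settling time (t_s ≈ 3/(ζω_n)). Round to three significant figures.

t_s ≈ 5.97 s

The overshoot fixes ζ = −ln(OS)/√(π²+ln²(OS)) = 0.276.
From t_p = π/ω_d, ω_d = π/1.80 = 1.75 rad/s, so ω_n = ω_d/√(1−ζ²) = 1.82 rad/s.
t_s ≈ 3/(ζω_n) = 3/(0.276·1.82) = 5.97 s.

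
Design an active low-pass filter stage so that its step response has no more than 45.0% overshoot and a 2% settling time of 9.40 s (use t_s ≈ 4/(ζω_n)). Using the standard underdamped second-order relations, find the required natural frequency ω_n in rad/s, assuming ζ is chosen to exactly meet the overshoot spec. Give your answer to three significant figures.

From %OS = 100·exp(−πζ/√(1−ζ²)), invert to get ζ = −ln(OS)/√(π² + ln²(OS)) with OS = 0.450.
−ln 0.450 = 0.7985, so ζ = 0.7985/√(π² + 0.6376) = 0.246.
From t_s ≈ 4/(ζω_n): ω_n = 4/(ζ·t_s) = 4/(0.246·9.40) = 1.73 rad/s.

ω_n ≈ 1.73 rad/s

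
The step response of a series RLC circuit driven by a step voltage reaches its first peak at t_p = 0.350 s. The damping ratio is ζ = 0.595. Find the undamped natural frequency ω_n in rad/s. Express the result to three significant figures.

ω_n ≈ 11.2 rad/s

Peak time t_p = π/ω_d, so ω_d = π/t_p = π/0.350 = 8.98 rad/s.
ω_n = ω_d/√(1−ζ²) = 8.98/√0.646 = 11.2 rad/s.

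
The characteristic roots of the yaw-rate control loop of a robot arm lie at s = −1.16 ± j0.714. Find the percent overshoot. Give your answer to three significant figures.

%OS ≈ 0.607%

With σ = 1.16, ω_d = 0.714: ω_n = √(σ²+ω_d²) = 1.36 rad/s, ζ = σ/ω_n = 0.852.
%OS = 100·exp(−πζ/√(1−ζ²)) = 0.607%.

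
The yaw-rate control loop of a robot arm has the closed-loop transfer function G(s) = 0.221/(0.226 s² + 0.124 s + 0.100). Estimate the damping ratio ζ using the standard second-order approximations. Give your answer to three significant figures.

ζ ≈ 0.412

Dividing through by 0.226: denominator becomes s² + 0.5487 s + 0.4425.
So ω_n = √0.4425 = 0.665 rad/s and ζ = 0.5487/(2·0.665) = 0.412.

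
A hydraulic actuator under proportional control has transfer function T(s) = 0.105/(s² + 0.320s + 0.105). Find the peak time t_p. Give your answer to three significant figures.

t_p ≈ 11.1 s

Matching coefficients with s² + 2ζω_n s + ω_n² gives ω_n² = 0.105 ⇒ ω_n = 0.324 rad/s, and ζ = 0.320/(2ω_n) = 0.494.
The damped frequency ω_d = ω_n√(1−ζ²) = 0.282 rad/s. Then t_p = π/ω_d = 11.1 s.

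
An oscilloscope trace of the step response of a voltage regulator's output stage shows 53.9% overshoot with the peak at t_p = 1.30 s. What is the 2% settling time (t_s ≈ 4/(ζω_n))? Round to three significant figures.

t_s ≈ 8.41 s

ζ from %OS: ζ = |ln 0.539|/√(π²+ln²0.539) = 0.193.
t_p = π/ω_d ⇒ ω_d = 2.42 rad/s; then ω_n = ω_d/√(1−ζ²) = 2.46 rad/s.
t_s ≈ 4/(ζω_n) = 4/(0.193·2.46) = 8.41 s.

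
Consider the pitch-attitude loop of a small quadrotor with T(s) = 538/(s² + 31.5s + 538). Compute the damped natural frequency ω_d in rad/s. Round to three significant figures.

ω_d ≈ 17.0 rad/s

Comparing the denominator to s² + 2ζω_n s + ω_n²: ω_n = √538 = 23.2 rad/s, and 2ζω_n = 31.5 so ζ = 31.5/(2·23.2) = 0.679.
ω_d = 23.2·√(1 − 0.679²) = 17.0 rad/s.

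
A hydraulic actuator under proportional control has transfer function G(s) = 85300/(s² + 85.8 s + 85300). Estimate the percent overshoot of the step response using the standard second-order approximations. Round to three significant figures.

Comparing the denominator to s² + 2ζω_n s + ω_n²: ω_n = √85300 = 292 rad/s, and 2ζω_n = 85.8 so ζ = 85.8/(2·292) = 0.147.
%OS = 100·exp(−πζ/√(1−ζ²)) = 62.7%.

%OS ≈ 62.7%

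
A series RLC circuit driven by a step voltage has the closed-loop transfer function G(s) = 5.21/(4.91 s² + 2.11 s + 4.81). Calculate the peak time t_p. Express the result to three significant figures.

Dividing through by 4.91: denominator becomes s² + 0.4297 s + 0.9796.
So ω_n = √0.9796 = 0.990 rad/s and ζ = 0.4297/(2·0.990) = 0.217.
ω_d = ω_n√(1−ζ²) = 0.966 rad/s. t_p = π/ω_d = 3.25 s.

t_p ≈ 3.25 s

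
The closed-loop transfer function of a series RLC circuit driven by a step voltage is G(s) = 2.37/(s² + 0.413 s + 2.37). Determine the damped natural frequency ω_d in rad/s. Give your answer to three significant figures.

ω_n = √2.37 = 1.54 rad/s; ζ = 0.413/(2·1.54) = 0.134.
ω_d = 1.54·√(1 − 0.134²) = 1.53 rad/s.

ω_d ≈ 1.53 rad/s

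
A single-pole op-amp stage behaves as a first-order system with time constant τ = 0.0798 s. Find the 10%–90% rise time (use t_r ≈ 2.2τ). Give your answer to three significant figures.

t_r ≈ 2.2τ = 0.176 s.

t_r ≈ 0.176 s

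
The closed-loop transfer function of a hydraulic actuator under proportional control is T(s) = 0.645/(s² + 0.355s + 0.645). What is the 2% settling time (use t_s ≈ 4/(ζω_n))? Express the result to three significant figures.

Matching coefficients with s² + 2ζω_n s + ω_n² gives ω_n² = 0.645 ⇒ ω_n = 0.803 rad/s, and ζ = 0.355/(2ω_n) = 0.221.
t_s ≈ 4/(ζω_n) = 4/(0.221·0.803) = 22.5 s.

t_s ≈ 22.5 s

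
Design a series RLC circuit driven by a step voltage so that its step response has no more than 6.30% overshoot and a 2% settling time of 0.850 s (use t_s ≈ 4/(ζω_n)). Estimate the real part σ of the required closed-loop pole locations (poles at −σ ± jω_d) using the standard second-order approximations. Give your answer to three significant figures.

σ ≈ 4.71

The settling-time spec alone fixes σ = ζω_n = 4/t_s = 4/0.850 = 4.71.
(Overshoot then fixes ζ = 0.661 and hence ω_d = σ·√(1−ζ²)/ζ = 5.35 rad/s.)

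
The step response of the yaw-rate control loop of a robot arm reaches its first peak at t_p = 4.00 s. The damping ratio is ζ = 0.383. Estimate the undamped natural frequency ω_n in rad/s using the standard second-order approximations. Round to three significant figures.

Peak time t_p = π/ω_d, so ω_d = π/t_p = π/4.00 = 0.785 rad/s.
ω_n = ω_d/√(1−ζ²) = 0.785/√0.853 = 0.850 rad/s.

ω_n ≈ 0.850 rad/s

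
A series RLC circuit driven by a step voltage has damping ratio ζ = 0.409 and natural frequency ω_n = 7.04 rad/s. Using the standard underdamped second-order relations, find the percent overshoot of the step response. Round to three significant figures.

For an underdamped second-order system, %OS = 100·exp(−πζ/√(1−ζ²)).
πζ/√(1−ζ²) = π·0.409/√(1−0.167) = 1.408, so %OS = 100·e^(−1.408) = 24.5%.

%OS ≈ 24.5%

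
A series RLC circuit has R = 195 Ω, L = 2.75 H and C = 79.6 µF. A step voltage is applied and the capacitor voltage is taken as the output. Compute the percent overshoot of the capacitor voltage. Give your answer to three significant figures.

For a series RLC circuit (capacitor voltage as output), ω_n = 1/√(LC) = 1/√(2.75 H · 79.6 µF) = 67.6 rad/s.
ζ = (R/2)·√(C/L) = (195/2)·√(79.6 µF/2.75 H) = 0.525.
%OS = 100 e^{−πζ/√(1−ζ²)} with ζ = 0.525 gives 14.4%.

%OS ≈ 14.4%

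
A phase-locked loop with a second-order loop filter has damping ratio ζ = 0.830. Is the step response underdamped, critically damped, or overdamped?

Since ζ = 0.830 < 1, the system is underdamped.

underdamped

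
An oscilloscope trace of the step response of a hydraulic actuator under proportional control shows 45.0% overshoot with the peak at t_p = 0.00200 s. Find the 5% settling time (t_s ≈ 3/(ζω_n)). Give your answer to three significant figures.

The overshoot fixes ζ = −ln(OS)/√(π²+ln²(OS)) = 0.246.
From t_p = π/ω_d, ω_d = π/0.00200 = 1570 rad/s, so ω_n = ω_d/√(1−ζ²) = 1620 rad/s.
t_s ≈ 3/(ζω_n) = 3/(0.246·1620) = 0.00751 s.

t_s ≈ 0.00751 s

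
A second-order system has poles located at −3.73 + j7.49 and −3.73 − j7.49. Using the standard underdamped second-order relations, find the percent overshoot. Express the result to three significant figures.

With σ = 3.73, ω_d = 7.49: ω_n = √(σ²+ω_d²) = 8.37 rad/s, ζ = σ/ω_n = 0.446.
%OS = 100 e^{−πζ/√(1−ζ²)} with ζ = 0.446 gives 20.9%.

%OS ≈ 20.9%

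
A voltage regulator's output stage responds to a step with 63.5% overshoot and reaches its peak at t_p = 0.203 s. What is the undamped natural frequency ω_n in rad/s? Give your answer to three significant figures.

ζ from %OS: ζ = |ln 0.635|/√(π²+ln²0.635) = 0.143.
From t_p = π/ω_d, ω_d = π/0.203 = 15.5 rad/s, so ω_n = ω_d/√(1−ζ²) = 15.6 rad/s.

ω_n ≈ 15.6 rad/s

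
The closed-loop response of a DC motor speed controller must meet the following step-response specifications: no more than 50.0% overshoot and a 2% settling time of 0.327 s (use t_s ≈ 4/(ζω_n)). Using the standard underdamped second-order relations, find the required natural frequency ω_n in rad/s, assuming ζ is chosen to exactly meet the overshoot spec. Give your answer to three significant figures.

ω_n ≈ 56.8 rad/s

ζ = −ln(OS)/√(π² + (ln OS)²). With OS = 0.500, ln OS = −0.6931 and ζ = 0.6931/3.217 = 0.215.
Then ω_n = 4/(ζ t_s) = 4/(0.215 × 0.327) = 56.8 rad/s.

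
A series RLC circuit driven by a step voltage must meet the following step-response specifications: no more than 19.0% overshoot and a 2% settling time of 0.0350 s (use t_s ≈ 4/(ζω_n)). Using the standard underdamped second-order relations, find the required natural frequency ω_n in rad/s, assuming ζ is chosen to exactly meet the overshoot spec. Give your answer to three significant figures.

ω_n ≈ 245 rad/s

Inverting the overshoot relation: ζ = |ln 0.190|/√(π² + ln²0.190) = 0.467.
Then ω_n = 4/(ζ t_s) = 4/(0.467 × 0.0350) = 245 rad/s.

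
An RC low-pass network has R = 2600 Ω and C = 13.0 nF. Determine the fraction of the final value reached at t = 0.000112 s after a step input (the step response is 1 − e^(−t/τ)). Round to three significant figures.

y/y_∞ ≈ 0.964

τ = RC = 2600 × 13.0 nF = 0.0000338 s.
y(t)/y_∞ = 1 − e^(−t/τ) = 1 − e^(−0.000112/0.0000338) = 1 − e^(−3.31) = 0.964.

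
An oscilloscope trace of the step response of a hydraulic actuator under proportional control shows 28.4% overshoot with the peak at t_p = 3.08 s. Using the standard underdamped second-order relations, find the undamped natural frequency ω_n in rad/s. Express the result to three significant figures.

From the overshoot, ζ = −ln(OS)/√(π²+ln²(OS)) = 0.372.
From t_p = π/ω_d, ω_d = π/3.08 = 1.02 rad/s, so ω_n = ω_d/√(1−ζ²) = 1.10 rad/s.

ω_n ≈ 1.10 rad/s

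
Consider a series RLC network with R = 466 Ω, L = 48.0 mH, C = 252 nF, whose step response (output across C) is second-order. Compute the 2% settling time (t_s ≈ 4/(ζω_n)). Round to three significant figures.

For a series RLC circuit (capacitor voltage as output), ω_n = 1/√(LC) = 1/√(48.0 mH · 252 nF) = 9090 rad/s.
ζ = (R/2)·√(C/L) = (466/2)·√(252 nF/48.0 mH) = 0.534.
t_s ≈ 4/(ζω_n) = 0.000824 s.

t_s ≈ 0.000824 s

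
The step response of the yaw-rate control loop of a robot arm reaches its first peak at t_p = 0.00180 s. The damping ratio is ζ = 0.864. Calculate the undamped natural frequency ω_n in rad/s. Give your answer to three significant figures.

Peak time t_p = π/ω_d, so ω_d = π/t_p = π/0.00180 = 1750 rad/s.
ω_n = ω_d/√(1−ζ²) = 1750/√0.254 = 3470 rad/s.

ω_n ≈ 3470 rad/s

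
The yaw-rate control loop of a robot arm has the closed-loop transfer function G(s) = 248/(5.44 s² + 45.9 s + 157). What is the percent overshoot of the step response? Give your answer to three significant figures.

%OS ≈ 1.86%

Dividing through by 5.44: denominator becomes s² + 8.438 s + 28.86.
So ω_n = √28.86 = 5.37 rad/s and ζ = 8.438/(2·5.37) = 0.785.
%OS = 100·exp(−πζ/√(1−ζ²)) = 1.86%.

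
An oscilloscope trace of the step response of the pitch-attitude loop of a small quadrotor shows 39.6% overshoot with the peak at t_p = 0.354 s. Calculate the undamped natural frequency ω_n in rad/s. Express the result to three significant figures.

From the overshoot, ζ = −ln(OS)/√(π²+ln²(OS)) = 0.283.
t_p = π/ω_d ⇒ ω_d = 8.87 rad/s; then ω_n = ω_d/√(1−ζ²) = 9.25 rad/s.

ω_n ≈ 9.25 rad/s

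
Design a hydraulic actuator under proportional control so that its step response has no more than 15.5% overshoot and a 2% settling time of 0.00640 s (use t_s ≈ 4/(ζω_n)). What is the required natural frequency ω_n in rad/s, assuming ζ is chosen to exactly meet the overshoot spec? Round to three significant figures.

ω_n ≈ 1220 rad/s

ζ = −ln(OS)/√(π² + (ln OS)²). With OS = 0.155, ln OS = −1.864 and ζ = 1.864/3.653 = 0.510.
Then ω_n = 4/(ζ t_s) = 4/(0.510 × 0.00640) = 1220 rad/s.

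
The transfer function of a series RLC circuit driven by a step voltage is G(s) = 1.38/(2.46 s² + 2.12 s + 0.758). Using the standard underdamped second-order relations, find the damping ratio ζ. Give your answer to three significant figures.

Dividing through by 2.46: denominator becomes s² + 0.8618 s + 0.3081.
So ω_n = √0.3081 = 0.555 rad/s and ζ = 0.8618/(2·0.555) = 0.776.

ζ ≈ 0.776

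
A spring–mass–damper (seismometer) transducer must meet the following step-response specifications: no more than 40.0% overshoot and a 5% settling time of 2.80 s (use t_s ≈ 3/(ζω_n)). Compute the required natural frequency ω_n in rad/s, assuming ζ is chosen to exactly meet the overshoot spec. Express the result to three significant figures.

ω_n ≈ 3.83 rad/s

ζ = −ln(OS)/√(π² + (ln OS)²). With OS = 0.400, ln OS = −0.9163 and ζ = 0.9163/3.272 = 0.280.
Then ω_n = 3/(ζ t_s) = 3/(0.280 × 2.80) = 3.83 rad/s.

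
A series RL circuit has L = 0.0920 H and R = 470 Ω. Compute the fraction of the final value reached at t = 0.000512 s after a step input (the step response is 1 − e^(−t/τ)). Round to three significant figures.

τ = L/R = 0.0920/470 = 0.000196 s.
y(t)/y_∞ = 1 − e^(−t/τ) = 1 − e^(−0.000512/0.000196) = 1 − e^(−2.62) = 0.927.

y/y_∞ ≈ 0.927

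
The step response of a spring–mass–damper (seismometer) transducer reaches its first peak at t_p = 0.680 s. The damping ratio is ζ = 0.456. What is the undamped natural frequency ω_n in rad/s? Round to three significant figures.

Peak time t_p = π/ω_d, so ω_d = π/t_p = π/0.680 = 4.62 rad/s.
ω_n = ω_d/√(1−ζ²) = 4.62/√0.792 = 5.19 rad/s.

ω_n ≈ 5.19 rad/s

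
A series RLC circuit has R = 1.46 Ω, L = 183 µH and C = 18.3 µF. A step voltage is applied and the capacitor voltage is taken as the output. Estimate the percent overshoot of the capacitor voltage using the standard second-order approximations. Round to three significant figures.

%OS ≈ 47.5%

For a series RLC circuit (capacitor voltage as output), ω_n = 1/√(LC) = 1/√(183 µH · 18.3 µF) = 17300 rad/s.
ζ = (R/2)·√(C/L) = (1.46/2)·√(18.3 µF/183 µH) = 0.231.
%OS = 100 e^{−πζ/√(1−ζ²)} with ζ = 0.231 gives 47.5%.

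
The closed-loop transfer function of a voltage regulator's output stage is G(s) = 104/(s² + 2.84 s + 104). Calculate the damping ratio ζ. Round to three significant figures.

Matching coefficients with s² + 2ζω_n s + ω_n² gives ω_n² = 104 ⇒ ω_n = 10.2 rad/s, and ζ = 2.84/(2ω_n) = 0.139.

ζ ≈ 0.139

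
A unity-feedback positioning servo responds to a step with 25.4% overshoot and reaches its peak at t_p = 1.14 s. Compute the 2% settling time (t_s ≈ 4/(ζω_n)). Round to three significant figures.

The overshoot fixes ζ = −ln(OS)/√(π²+ln²(OS)) = 0.400.
t_p = π/ω_d ⇒ ω_d = 2.76 rad/s; then ω_n = ω_d/√(1−ζ²) = 3.01 rad/s.
t_s ≈ 4/(ζω_n) = 4/(0.400·3.01) = 3.33 s.

t_s ≈ 3.33 s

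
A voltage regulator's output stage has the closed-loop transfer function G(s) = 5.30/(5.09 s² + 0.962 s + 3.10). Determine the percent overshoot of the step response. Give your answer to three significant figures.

%OS ≈ 68.2%

Dividing through by 5.09: denominator becomes s² + 0.1890 s + 0.6090.
So ω_n = √0.6090 = 0.780 rad/s and ζ = 0.1890/(2·0.780) = 0.121.
%OS = 100·exp(−πζ/√(1−ζ²)) = 68.2%.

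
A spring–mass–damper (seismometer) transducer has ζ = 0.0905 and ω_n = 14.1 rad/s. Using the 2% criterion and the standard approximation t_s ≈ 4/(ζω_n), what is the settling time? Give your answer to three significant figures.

t_s ≈ 4/(ζω_n) = 4/(0.0905 × 14.1) = 3.13 s.

t_s ≈ 3.13 s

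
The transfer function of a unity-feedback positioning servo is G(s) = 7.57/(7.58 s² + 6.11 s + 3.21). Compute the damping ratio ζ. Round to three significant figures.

ζ ≈ 0.619

Dividing through by 7.58: denominator becomes s² + 0.8061 s + 0.4235.
So ω_n = √0.4235 = 0.651 rad/s and ζ = 0.8061/(2·0.651) = 0.619.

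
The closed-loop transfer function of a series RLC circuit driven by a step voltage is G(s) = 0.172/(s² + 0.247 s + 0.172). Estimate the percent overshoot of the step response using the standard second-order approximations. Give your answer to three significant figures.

%OS ≈ 37.5%

Comparing the denominator to s² + 2ζω_n s + ω_n²: ω_n = √0.172 = 0.415 rad/s, and 2ζω_n = 0.247 so ζ = 0.247/(2·0.415) = 0.298.
Overshoot: exp(−π·0.298/√(1−0.298²)) = 0.375, i.e. 37.5%.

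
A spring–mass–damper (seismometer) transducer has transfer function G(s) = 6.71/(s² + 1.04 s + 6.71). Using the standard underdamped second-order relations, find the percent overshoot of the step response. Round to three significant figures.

ω_n = √6.71 = 2.59 rad/s; ζ = 1.04/(2·2.59) = 0.201.
%OS = 100·exp(−πζ/√(1−ζ²)) = 52.5%.

%OS ≈ 52.5%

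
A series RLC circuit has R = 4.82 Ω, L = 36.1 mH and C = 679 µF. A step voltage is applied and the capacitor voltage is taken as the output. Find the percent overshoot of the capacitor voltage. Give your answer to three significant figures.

For a series RLC circuit (capacitor voltage as output), ω_n = 1/√(LC) = 1/√(36.1 mH · 679 µF) = 202 rad/s.
ζ = (R/2)·√(C/L) = (4.82/2)·√(679 µF/36.1 mH) = 0.331.
%OS = 100·exp(−πζ/√(1−ζ²)) = 33.3%.

%OS ≈ 33.3%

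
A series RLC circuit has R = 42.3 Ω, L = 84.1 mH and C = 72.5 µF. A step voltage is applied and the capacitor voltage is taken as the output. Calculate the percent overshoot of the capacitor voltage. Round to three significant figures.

%OS ≈ 8.30%

For a series RLC circuit (capacitor voltage as output), ω_n = 1/√(LC) = 1/√(84.1 mH · 72.5 µF) = 405 rad/s.
ζ = (R/2)·√(C/L) = (42.3/2)·√(72.5 µF/84.1 mH) = 0.621.
%OS = 100·exp(−πζ/√(1−ζ²)) = 8.30%.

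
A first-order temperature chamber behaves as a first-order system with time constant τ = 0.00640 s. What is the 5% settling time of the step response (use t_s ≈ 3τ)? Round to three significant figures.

t_s ≈ 0.0192 s

t_s ≈ 3τ = 0.0192 s.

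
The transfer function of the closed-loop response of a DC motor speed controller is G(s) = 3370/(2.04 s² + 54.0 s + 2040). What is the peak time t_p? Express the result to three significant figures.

Dividing through by 2.04: denominator becomes s² + 26.47 s + 1000.
So ω_n = √1000 = 31.6 rad/s and ζ = 26.47/(2·31.6) = 0.419.
ω_d = ω_n√(1−ζ²) = 28.7 rad/s. t_p = π/ω_d = 0.109 s.

t_p ≈ 0.109 s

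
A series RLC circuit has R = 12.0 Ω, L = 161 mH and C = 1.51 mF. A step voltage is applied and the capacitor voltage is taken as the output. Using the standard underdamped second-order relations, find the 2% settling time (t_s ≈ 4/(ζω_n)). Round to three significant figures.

t_s ≈ 0.107 s

For a series RLC circuit (capacitor voltage as output), ω_n = 1/√(LC) = 1/√(161 mH · 1.51 mF) = 64.1 rad/s.
ζ = (R/2)·√(C/L) = (12.0/2)·√(1.51 mF/161 mH) = 0.581.
t_s ≈ 4/(ζω_n) = 0.107 s.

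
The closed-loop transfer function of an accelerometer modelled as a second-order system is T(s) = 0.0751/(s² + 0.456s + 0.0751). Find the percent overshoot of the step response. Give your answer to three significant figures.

%OS ≈ 0.899%

ω_n = √0.0751 = 0.274 rad/s; ζ = 0.456/(2·0.274) = 0.832.
%OS = 100·exp(−πζ/√(1−ζ²)) = 0.899%.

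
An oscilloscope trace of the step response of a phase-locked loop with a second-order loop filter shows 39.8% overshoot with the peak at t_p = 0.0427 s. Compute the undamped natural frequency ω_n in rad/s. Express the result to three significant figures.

The overshoot fixes ζ = −ln(OS)/√(π²+ln²(OS)) = 0.281.
From t_p = π/ω_d, ω_d = π/0.0427 = 73.6 rad/s, so ω_n = ω_d/√(1−ζ²) = 76.7 rad/s.

ω_n ≈ 76.7 rad/s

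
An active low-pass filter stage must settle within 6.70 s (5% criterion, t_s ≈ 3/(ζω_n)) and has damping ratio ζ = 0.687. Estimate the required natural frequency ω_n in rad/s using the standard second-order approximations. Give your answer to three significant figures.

Rearranging t_s ≈ 3/(ζω_n) gives ω_n = 3/(ζ·t_s) = 3/(0.687 × 6.70) = 0.652 rad/s.

ω_n ≈ 0.652 rad/s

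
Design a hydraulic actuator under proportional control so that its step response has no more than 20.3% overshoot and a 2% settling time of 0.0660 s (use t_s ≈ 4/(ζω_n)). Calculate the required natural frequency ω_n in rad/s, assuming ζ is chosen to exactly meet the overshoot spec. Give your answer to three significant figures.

ω_n ≈ 134 rad/s

Inverting the overshoot relation: ζ = |ln 0.203|/√(π² + ln²0.203) = 0.453.
Then ω_n = 4/(ζ t_s) = 4/(0.453 × 0.0660) = 134 rad/s.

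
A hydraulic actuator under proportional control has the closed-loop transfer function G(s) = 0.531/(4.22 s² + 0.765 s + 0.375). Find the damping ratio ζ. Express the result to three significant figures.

Dividing through by 4.22: denominator becomes s² + 0.1813 s + 0.08886.
So ω_n = √0.08886 = 0.298 rad/s and ζ = 0.1813/(2·0.298) = 0.304.

ζ ≈ 0.304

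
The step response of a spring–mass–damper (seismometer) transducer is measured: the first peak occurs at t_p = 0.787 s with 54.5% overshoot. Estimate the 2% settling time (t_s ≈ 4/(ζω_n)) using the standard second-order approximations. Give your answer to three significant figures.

ζ from %OS: ζ = |ln 0.545|/√(π²+ln²0.545) = 0.190.
t_p = π/ω_d ⇒ ω_d = 3.99 rad/s; then ω_n = ω_d/√(1−ζ²) = 4.07 rad/s.
t_s ≈ 4/(ζω_n) = 4/(0.190·4.07) = 5.19 s.

t_s ≈ 5.19 s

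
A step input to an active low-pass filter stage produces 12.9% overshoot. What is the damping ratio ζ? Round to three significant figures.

ζ ≈ 0.546

Inverting the overshoot relation: ζ = |ln 0.129|/√(π² + ln²0.129) = 0.546.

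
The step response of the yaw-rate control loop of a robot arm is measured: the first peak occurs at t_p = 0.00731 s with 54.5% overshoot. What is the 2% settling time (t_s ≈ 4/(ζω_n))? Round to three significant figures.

The overshoot fixes ζ = −ln(OS)/√(π²+ln²(OS)) = 0.190.
t_p = π/ω_d ⇒ ω_d = 430 rad/s; then ω_n = ω_d/√(1−ζ²) = 438 rad/s.
t_s ≈ 4/(ζω_n) = 4/(0.190·438) = 0.0482 s.

t_s ≈ 0.0482 s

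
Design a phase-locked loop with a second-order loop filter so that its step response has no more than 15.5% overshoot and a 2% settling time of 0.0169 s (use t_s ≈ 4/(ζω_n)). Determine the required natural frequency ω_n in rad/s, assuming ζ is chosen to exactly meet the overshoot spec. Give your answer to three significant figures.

ω_n ≈ 464 rad/s

Inverting the overshoot relation: ζ = |ln 0.155|/√(π² + ln²0.155) = 0.510.
From t_s ≈ 4/(ζω_n): ω_n = 4/(ζ·t_s) = 4/(0.510·0.0169) = 464 rad/s.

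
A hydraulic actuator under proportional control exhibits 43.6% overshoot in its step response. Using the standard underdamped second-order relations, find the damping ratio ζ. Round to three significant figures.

ζ ≈ 0.255

From %OS = 100·exp(−πζ/√(1−ζ²)), invert to get ζ = −ln(OS)/√(π² + ln²(OS)) with OS = 0.436.
−ln 0.436 = 0.8301, so ζ = 0.8301/√(π² + 0.6891) = 0.255.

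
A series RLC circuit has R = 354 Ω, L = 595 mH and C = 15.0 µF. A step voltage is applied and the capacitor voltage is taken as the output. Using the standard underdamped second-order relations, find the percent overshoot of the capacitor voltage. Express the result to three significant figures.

For a series RLC circuit (capacitor voltage as output), ω_n = 1/√(LC) = 1/√(595 mH · 15.0 µF) = 335 rad/s.
ζ = (R/2)·√(C/L) = (354/2)·√(15.0 µF/595 mH) = 0.889.
%OS = 100·exp(−πζ/√(1−ζ²)) = 0.227%.

%OS ≈ 0.227%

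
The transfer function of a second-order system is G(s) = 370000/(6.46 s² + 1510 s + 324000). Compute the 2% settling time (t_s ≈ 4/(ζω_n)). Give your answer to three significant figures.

t_s ≈ 0.0342 s

Dividing through by 6.46: denominator becomes s² + 233.7 s + 50150.
So ω_n = √50150 = 224 rad/s and ζ = 233.7/(2·224) = 0.522.
t_s ≈ 4/(ζω_n) = 0.0342 s.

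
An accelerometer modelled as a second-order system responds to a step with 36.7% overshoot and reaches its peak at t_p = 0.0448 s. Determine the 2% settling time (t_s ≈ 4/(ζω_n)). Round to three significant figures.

t_s ≈ 0.179 s

ζ from %OS: ζ = |ln 0.367|/√(π²+ln²0.367) = 0.304.
t_p = π/ω_d ⇒ ω_d = 70.1 rad/s; then ω_n = ω_d/√(1−ζ²) = 73.6 rad/s.
t_s ≈ 4/(ζω_n) = 4/(0.304·73.6) = 0.179 s.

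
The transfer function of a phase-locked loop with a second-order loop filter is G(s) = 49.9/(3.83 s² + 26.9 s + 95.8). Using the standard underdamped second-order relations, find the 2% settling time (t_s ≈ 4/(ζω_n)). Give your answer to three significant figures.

Dividing through by 3.83: denominator becomes s² + 7.023 s + 25.01.
So ω_n = √25.01 = 5.00 rad/s and ζ = 7.023/(2·5.00) = 0.702.
t_s ≈ 4/(ζω_n) = 1.14 s.

t_s ≈ 1.14 s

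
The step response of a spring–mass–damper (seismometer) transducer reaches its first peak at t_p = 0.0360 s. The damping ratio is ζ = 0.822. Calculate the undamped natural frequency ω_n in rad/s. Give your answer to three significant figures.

Peak time t_p = π/ω_d, so ω_d = π/t_p = π/0.0360 = 87.3 rad/s.
ω_n = ω_d/√(1−ζ²) = 87.3/√0.324 = 153 rad/s.

ω_n ≈ 153 rad/s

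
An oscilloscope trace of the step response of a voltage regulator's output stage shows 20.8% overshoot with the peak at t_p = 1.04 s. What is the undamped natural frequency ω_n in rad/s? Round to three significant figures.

ζ from %OS: ζ = |ln 0.208|/√(π²+ln²0.208) = 0.447.
From t_p = π/ω_d, ω_d = π/1.04 = 3.02 rad/s, so ω_n = ω_d/√(1−ζ²) = 3.38 rad/s.

ω_n ≈ 3.38 rad/s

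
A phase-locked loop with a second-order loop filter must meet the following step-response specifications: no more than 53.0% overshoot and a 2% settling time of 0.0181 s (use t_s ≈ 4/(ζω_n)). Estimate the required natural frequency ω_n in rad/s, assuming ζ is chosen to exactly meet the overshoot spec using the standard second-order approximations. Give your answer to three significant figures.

ω_n ≈ 1120 rad/s

From %OS = 100·exp(−πζ/√(1−ζ²)), invert to get ζ = −ln(OS)/√(π² + ln²(OS)) with OS = 0.530.
−ln 0.530 = 0.6349, so ζ = 0.6349/√(π² + 0.4031) = 0.198.
Then ω_n = 4/(ζ t_s) = 4/(0.198 × 0.0181) = 1120 rad/s.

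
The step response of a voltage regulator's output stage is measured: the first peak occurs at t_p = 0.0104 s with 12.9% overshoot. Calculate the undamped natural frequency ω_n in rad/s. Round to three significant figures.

ω_n ≈ 361 rad/s

ζ from %OS: ζ = |ln 0.129|/√(π²+ln²0.129) = 0.546.
t_p = π/ω_d ⇒ ω_d = 302 rad/s; then ω_n = ω_d/√(1−ζ²) = 361 rad/s.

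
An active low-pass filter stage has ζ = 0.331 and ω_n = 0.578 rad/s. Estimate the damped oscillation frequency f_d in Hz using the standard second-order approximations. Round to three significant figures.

ω_d = ω_n√(1−ζ²) = 0.578·√0.890 = 0.545 rad/s.
f_d = ω_d/(2π) = 0.0868 Hz.

f_d ≈ 0.0868 Hz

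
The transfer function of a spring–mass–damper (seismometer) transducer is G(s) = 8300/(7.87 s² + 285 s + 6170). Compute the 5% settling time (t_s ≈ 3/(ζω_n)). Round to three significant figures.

t_s ≈ 0.166 s

Dividing through by 7.87: denominator becomes s² + 36.21 s + 784.0.
So ω_n = √784.0 = 28.0 rad/s and ζ = 36.21/(2·28.0) = 0.647.
t_s ≈ 3/(ζω_n) = 0.166 s.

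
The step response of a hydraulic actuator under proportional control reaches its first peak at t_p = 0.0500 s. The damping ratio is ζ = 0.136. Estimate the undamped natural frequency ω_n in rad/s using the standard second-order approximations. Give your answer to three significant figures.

ω_n ≈ 63.4 rad/s

Peak time t_p = π/ω_d, so ω_d = π/t_p = π/0.0500 = 62.8 rad/s.
ω_n = ω_d/√(1−ζ²) = 62.8/√0.982 = 63.4 rad/s.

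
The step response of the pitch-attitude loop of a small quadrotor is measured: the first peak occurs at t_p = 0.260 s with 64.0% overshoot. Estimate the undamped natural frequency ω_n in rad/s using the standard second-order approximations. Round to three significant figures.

From the overshoot, ζ = −ln(OS)/√(π²+ln²(OS)) = 0.141.
From t_p = π/ω_d, ω_d = π/0.260 = 12.1 rad/s, so ω_n = ω_d/√(1−ζ²) = 12.2 rad/s.

ω_n ≈ 12.2 rad/s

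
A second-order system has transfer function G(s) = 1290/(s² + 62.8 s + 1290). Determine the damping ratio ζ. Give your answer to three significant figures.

ζ ≈ 0.874

Matching coefficients with s² + 2ζω_n s + ω_n² gives ω_n² = 1290 ⇒ ω_n = 35.9 rad/s, and ζ = 62.8/(2ω_n) = 0.874.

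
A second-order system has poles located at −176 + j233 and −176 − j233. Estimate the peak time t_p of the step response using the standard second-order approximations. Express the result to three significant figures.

t_p ≈ 0.0135 s

t_p = π/ω_d with ω_d = 233 (the imaginary part), so t_p = 0.0135 s.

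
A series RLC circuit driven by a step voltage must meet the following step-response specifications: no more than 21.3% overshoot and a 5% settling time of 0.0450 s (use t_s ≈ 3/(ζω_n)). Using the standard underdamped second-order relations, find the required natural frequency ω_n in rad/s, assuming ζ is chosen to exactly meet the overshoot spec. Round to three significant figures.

Inverting the overshoot relation: ζ = |ln 0.213|/√(π² + ln²0.213) = 0.442.
From t_s ≈ 3/(ζω_n): ω_n = 3/(ζ·t_s) = 3/(0.442·0.0450) = 151 rad/s.

ω_n ≈ 151 rad/s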